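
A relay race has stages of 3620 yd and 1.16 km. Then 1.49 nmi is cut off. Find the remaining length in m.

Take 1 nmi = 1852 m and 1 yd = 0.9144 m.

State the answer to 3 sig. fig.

3620 yd × 0.9144 = 3310.13 m
1.16 km × 1000 = 1160 m
1.49 nmi × 1852 = 2759.48 m
Sum: 3310.13 + 1160 − 2759.48 = 1710.65 m

1710 m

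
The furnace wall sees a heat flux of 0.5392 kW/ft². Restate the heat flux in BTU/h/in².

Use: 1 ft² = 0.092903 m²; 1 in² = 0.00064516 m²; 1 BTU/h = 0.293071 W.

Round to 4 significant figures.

12.78 BTU/h/in²

0.5392 kW/ft² × 1000 W/kW ÷ 0.092903 m²/ft² = 5803.9 W/m²
5803.9 W/m² ÷ 0.293071 W/BTU/h × 0.00064516 m²/in² = 12.7766 BTU/h/in²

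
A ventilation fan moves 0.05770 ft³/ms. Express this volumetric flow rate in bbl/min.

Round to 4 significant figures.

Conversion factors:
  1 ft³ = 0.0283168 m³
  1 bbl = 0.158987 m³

0.05770 ft³/ms × 0.0283168 m³/ft³ ÷ 0.001 s/ms = 1.63388 m³/s
1.63388 m³/s ÷ 0.158987 m³/bbl × 60 s/min = 616.609 bbl/min

616.6 bbl/min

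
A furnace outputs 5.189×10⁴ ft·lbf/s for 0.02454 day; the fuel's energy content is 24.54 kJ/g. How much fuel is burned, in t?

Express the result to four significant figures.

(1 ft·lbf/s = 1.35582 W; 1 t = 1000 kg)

5.189×10⁴ ft·lbf/s → 70353.5 W
0.02454 day → 2120.26 s
E = P × t = 70353.5 × 2120.26 = 1.49168×10⁸ J
24.54 kJ/g → 2.454×10⁷ J/kg
m = E / e_s = 1.49168×10⁸ / 2.454×10⁷ = 6.07857 kg
In t: 6.07857 / 1000 = 0.00607857 t

0.006079 t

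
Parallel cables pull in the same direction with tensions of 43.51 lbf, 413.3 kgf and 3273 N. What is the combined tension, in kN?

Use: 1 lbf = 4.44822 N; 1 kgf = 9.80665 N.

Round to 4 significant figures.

43.51 lbf × 4.44822 = 193.542 N
413.3 kgf × 9.80665 = 4053.09 N
3273 N (already N)
Combined: 193.542 + 4053.09 + 3273 = 7519.63 N
In kN: 7519.63 / 1000 = 7.51963 kN

7.520 kN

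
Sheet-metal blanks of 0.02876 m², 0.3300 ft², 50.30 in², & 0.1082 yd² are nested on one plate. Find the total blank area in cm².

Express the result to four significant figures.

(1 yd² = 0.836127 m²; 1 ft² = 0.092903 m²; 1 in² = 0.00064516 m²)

0.02876 m² (already m²)
0.3300 ft² × 0.092903 → 0.030658 m²
50.30 in² × 0.00064516 → 0.0324515 m²
0.1082 yd² × 0.836127 → 0.0904689 m²
Combined: 0.02876 + 0.030658 + 0.0324515 + 0.0904689 = 0.182338 m²
In cm²: 0.182338 / 0.0001 = 1823.38 cm²

1823 cm²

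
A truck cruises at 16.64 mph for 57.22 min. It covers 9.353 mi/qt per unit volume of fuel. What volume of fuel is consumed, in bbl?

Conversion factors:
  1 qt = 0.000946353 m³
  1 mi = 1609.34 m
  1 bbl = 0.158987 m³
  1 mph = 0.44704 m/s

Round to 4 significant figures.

0.01010 bbl

16.64 mph → 7.43875 m/s
57.22 min → 3433.2 s
d = v × t = 7.43875 × 3433.2 = 25538.7 m
9.353 mi/qt → 1.59054×10⁷ m/m³
V = d / (distance per unit fuel) = 25538.7 / 1.59054×10⁷ = 0.00160566 m³
In bbl: 0.00160566 / 0.158987 = 0.0100993 bbl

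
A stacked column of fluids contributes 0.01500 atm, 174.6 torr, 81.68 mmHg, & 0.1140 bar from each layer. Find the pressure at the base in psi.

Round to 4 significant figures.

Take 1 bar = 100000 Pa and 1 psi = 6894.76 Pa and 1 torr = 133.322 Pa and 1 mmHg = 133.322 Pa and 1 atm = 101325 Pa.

6.829 psi

0.01500 atm × 101325 = 1519.88 Pa
174.6 torr × 133.322 = 23278 Pa
81.68 mmHg × 133.322 = 10889.7 Pa
0.1140 bar × 100000 = 11400 Pa
Sum: 1519.88 + 23278 + 10889.7 + 11400 = 47087.6 Pa
In psi: 47087.6 / 6894.76 = 6.82948 psi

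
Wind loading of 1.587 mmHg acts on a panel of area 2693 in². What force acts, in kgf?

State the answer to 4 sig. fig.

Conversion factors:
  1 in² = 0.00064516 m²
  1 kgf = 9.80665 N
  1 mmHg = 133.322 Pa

1.587 mmHg × 133.322 = 211.582 Pa
2693 in² × 0.00064516 = 1.73742 m²
F = P × A = 211.582 Pa × 1.73742 m² = 367.607 N
367.607 N ÷ (9.80665 N/kgf) = 37.4855 kgf

37.49 kgf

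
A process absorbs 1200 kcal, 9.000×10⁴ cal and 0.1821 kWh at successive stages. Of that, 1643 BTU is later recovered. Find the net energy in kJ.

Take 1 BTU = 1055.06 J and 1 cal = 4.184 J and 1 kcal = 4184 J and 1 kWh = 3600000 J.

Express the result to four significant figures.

4319 kJ

1200 kcal × 4184 = 5.0208×10⁶ J
9.000×10⁴ cal × 4.184 = 376560 J
0.1821 kWh × 3600000 = 655560 J
1643 BTU × 1055.06 = 1.73346×10⁶ J
Result: 5.0208×10⁶ + 376560 + 655560 − 1.73346×10⁶ = 4.31946×10⁶ J
In kJ: 4.31946×10⁶ / 1000 = 4319.46 kJ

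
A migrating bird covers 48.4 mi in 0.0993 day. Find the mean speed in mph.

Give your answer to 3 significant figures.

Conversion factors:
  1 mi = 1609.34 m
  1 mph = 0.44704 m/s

48.4 mi × 1609.34 = 77892.1 m
0.0993 day × 86400 = 8579.52 s
v = d / t = 77892.1 m / 8579.52 s = 9.07884 m/s
9.07884 m/s ÷ (0.44704 m/s/mph) = 20.3088 mph

20.3 mph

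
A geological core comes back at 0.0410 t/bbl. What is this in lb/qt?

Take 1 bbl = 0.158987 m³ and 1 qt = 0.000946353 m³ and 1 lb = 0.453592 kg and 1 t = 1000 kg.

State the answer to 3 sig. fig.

0.538 lb/qt

0.0410 t/bbl × 1000 kg/t ÷ 0.158987 m³/bbl = 257.883 kg/m³
257.883 kg/m³ ÷ 0.453592 kg/lb × 0.000946353 m³/qt = 0.538035 lb/qt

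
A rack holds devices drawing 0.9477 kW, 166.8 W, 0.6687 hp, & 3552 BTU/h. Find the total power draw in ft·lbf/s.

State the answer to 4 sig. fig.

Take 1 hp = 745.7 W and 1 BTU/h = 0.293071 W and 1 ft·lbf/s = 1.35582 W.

1958 ft·lbf/s

0.9477 kW × 1000 = 947.7 W
166.8 W (already W)
0.6687 hp × 745.7 = 498.65 W
3552 BTU/h × 0.293071 = 1040.99 W
Sum: 947.7 + 166.8 + 498.65 + 1040.99 = 2654.14 W
In ft·lbf/s: 2654.14 / 1.35582 = 1957.59 ft·lbf/s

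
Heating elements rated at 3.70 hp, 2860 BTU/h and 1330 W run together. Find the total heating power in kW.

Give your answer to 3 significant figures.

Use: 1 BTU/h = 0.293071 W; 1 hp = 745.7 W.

3.70 hp × 745.7 → 2759.09 W
2860 BTU/h × 0.293071 → 838.183 W
1330 W (already W)
Total: 2759.09 + 838.183 + 1330 = 4927.27 W
In kW: 4927.27 / 1000 = 4.92727 kW

4.93 kW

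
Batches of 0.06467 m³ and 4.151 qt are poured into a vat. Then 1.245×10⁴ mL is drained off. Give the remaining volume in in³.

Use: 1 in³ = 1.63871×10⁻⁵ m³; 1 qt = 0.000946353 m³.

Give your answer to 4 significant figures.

0.06467 m³ (already m³)
4.151 qt × 0.000946353 = 0.00392831 m³
1.245×10⁴ mL × 10⁻⁶ = 0.01245 m³
Result: 0.06467 + 0.00392831 − 0.01245 = 0.0561483 m³
In in³: 0.0561483 / 1.63871×10⁻⁵ = 3426.37 in³

3426 in³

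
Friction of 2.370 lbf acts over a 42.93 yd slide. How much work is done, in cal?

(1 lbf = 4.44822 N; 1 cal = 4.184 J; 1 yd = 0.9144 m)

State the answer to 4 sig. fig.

2.370 lbf × 4.44822 → 10.5423 N
42.93 yd × 0.9144 → 39.2552 m
W = F × d = 10.5423 N × 39.2552 m = 413.84 J
413.84 J ÷ (4.184 J/cal) = 98.9101 cal

98.91 cal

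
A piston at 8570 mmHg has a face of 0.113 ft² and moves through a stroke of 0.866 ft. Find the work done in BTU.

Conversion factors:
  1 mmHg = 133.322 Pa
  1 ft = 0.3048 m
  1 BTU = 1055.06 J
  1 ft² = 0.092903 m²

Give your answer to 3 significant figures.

3.00 BTU

8570 mmHg → 1.14257×10⁶ Pa
0.113 ft² → 0.010498 m²
F = P × A = 1.14257×10⁶ × 0.010498 = 11994.7 N
0.866 ft → 0.263957 m
W = F × d = 11994.7 × 0.263957 = 3166.09 J
In BTU: 3166.09 / 1055.06 = 3.00086 BTU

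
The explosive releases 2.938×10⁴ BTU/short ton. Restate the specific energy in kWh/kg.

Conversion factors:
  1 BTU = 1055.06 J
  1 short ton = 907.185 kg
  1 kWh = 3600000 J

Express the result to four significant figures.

2.938×10⁴ BTU/short ton × 1055.06 J/BTU ÷ 907.185 kg/short ton = 34169.1 J/kg
34169.1 J/kg ÷ 3600000 J/kWh = 0.00949142 kWh/kg

0.009491 kWh/kg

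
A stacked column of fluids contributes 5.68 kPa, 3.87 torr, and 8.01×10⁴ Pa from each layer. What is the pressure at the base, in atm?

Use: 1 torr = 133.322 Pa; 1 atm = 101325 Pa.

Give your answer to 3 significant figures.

5.68 kPa × 1000 → 5680 Pa
3.87 torr × 133.322 → 515.956 Pa
8.01×10⁴ Pa (already Pa)
Total: 5680 + 515.956 + 80100 = 86296 Pa
In atm: 86296 / 101325 = 0.851675 atm

0.852 atm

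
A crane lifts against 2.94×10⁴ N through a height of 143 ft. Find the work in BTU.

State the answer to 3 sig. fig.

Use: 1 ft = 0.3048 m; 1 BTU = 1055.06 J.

143 ft × 0.3048 = 43.5864 m
W = F × d = 29400 N × 43.5864 m = 1.28144×10⁶ J
1.28144×10⁶ J ÷ (1055.06 J/BTU) = 1214.57 BTU

1210 BTU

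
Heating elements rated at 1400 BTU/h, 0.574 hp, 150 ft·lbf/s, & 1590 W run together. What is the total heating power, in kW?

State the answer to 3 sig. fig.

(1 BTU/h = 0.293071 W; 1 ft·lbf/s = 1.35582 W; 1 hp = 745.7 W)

2.63 kW

1400 BTU/h × 0.293071 = 410.299 W
0.574 hp × 745.7 = 428.032 W
150 ft·lbf/s × 1.35582 = 203.373 W
1590 W (already W)
Sum: 410.299 + 428.032 + 203.373 + 1590 = 2631.7 W
In kW: 2631.7 / 1000 = 2.6317 kW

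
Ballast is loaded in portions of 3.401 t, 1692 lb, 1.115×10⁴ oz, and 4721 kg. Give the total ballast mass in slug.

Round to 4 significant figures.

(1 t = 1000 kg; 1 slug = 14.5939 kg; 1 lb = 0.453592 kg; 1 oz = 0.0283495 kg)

3.401 t × 1000 = 3401 kg
1692 lb × 0.453592 = 767.478 kg
1.115×10⁴ oz × 0.0283495 = 316.097 kg
4721 kg (already kg)
Combined: 3401 + 767.478 + 316.097 + 4721 = 9205.58 kg
In slug: 9205.58 / 14.5939 = 630.783 slug

630.8 slug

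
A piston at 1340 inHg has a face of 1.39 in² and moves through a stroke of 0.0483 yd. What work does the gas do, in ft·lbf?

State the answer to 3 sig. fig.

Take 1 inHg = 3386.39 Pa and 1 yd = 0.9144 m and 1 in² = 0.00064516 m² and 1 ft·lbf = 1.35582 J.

1340 inHg → 4.53776×10⁶ Pa
1.39 in² → 8.96772×10⁻⁴ m²
F = P × A = 4.53776×10⁶ × 8.96772×10⁻⁴ = 4069.34 N
0.0483 yd → 0.0441655 m
W = F × d = 4069.34 × 0.0441655 = 179.724 J
In ft·lbf: 179.724 / 1.35582 = 132.557 ft·lbf

133 ft·lbf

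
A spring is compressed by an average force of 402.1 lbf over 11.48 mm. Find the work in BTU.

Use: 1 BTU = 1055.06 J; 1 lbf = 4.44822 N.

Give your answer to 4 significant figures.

402.1 lbf × 4.44822 → 1788.63 N
11.48 mm × 0.001 → 0.01148 m
W = F × d = 1788.63 N × 0.01148 m = 20.5335 J
20.5335 J ÷ (1055.06 J/BTU) = 0.0194619 BTU

0.01946 BTU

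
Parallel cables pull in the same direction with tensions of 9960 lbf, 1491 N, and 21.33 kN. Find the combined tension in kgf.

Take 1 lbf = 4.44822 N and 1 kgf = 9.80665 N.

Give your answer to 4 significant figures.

9960 lbf × 4.44822 = 44304.3 N
1491 N (already N)
21.33 kN × 1000 = 21330 N
Sum: 44304.3 + 1491 + 21330 = 67125.3 N
In kgf: 67125.3 / 9.80665 = 6844.88 kgf

6845 kgf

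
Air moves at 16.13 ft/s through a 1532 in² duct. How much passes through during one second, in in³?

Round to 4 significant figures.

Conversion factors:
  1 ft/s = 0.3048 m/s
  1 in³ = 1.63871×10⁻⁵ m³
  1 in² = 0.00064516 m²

2.965×10⁵ in³

16.13 ft/s × 0.3048 → 4.91642 m/s
1532 in² × 0.00064516 → 0.988385 m²
V = v × A × t = 4.91642 m/s × 0.988385 m² × 1 s = 4.85932 m³
4.85932 m³ ÷ (1.63871×10⁻⁵ m³/in³) = 296533 in³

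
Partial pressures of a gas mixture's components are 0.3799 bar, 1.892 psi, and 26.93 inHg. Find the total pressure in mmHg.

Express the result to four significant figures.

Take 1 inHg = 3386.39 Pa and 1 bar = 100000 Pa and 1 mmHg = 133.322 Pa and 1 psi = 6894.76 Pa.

0.3799 bar × 100000 = 37990 Pa
1.892 psi × 6894.76 = 13044.9 Pa
26.93 inHg × 3386.39 = 91195.5 Pa
Sum: 37990 + 13044.9 + 91195.5 = 142230 Pa
In mmHg: 142230 / 133.322 = 1066.82 mmHg

1067 mmHg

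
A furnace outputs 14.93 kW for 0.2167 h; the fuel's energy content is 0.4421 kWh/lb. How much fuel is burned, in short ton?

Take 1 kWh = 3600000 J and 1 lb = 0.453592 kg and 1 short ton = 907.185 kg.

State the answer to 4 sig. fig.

0.003659 short ton

14.93 kW → 14930 W
0.2167 h → 780.12 s
E = P × t = 14930 × 780.12 = 1.16472×10⁷ J
0.4421 kWh/lb → 3.50879×10⁶ J/kg
m = E / e_s = 1.16472×10⁷ / 3.50879×10⁶ = 3.31943 kg
In short ton: 3.31943 / 907.185 = 0.00365904 short ton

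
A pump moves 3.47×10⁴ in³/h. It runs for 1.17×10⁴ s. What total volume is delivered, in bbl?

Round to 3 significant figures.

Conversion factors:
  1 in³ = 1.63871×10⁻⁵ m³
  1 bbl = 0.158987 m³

3.47×10⁴ in³/h → 1.57953×10⁻⁴ m³/s
V = Q × t = 1.57953×10⁻⁴ × 11700 = 1.84805 m³
In bbl: 1.84805 / 0.158987 = 11.6239 bbl

11.6 bbl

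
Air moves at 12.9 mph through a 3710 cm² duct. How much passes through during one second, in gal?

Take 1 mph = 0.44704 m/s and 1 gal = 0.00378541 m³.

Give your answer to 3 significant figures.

12.9 mph × 0.44704 → 5.76682 m/s
3710 cm² × 0.0001 → 0.371 m²
V = v × A × t = 5.76682 m/s × 0.371 m² × 1 s = 2.13949 m³
2.13949 m³ ÷ (0.00378541 m³/gal) = 565.194 gal

565 gal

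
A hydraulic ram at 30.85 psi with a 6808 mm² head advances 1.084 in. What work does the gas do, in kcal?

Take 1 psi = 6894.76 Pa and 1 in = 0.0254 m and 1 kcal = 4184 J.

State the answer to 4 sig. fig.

30.85 psi → 212703 Pa
6808 mm² → 0.006808 m²
F = P × A = 212703 × 0.006808 = 1448.08 N
1.084 in → 0.0275336 m
W = F × d = 1448.08 × 0.0275336 = 39.8709 J
In kcal: 39.8709 / 4184 = 0.00952937 kcal

0.009529 kcal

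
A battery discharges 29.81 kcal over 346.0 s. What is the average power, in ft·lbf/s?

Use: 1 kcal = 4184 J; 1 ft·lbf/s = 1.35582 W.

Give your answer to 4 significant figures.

265.9 ft·lbf/s

29.81 kcal × 4184 → 124725 J
P = E / t = 124725 J / 346 s = 360.477 W
360.477 W ÷ (1.35582 W/ft·lbf/s) = 265.874 ft·lbf/s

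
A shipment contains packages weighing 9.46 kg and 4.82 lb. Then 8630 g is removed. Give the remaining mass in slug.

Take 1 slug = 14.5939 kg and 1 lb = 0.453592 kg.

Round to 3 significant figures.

0.207 slug

9.46 kg (already kg)
4.82 lb × 0.453592 → 2.18631 kg
8630 g × 0.001 → 8.63 kg
Sum: 9.46 + 2.18631 − 8.63 = 3.01631 kg
In slug: 3.01631 / 14.5939 = 0.206683 slug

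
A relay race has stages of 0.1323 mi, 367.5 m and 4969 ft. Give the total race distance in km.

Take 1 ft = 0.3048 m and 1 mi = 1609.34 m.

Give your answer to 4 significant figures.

0.1323 mi × 1609.34 = 212.916 m
367.5 m (already m)
4969 ft × 0.3048 = 1514.55 m
Total: 212.916 + 367.5 + 1514.55 = 2094.97 m
In km: 2094.97 / 1000 = 2.09497 km

2.095 km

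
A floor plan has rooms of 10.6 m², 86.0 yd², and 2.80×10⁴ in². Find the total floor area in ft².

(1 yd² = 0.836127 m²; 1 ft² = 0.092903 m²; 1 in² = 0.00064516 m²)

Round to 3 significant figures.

1080 ft²

10.6 m² (already m²)
86.0 yd² × 0.836127 = 71.9069 m²
2.80×10⁴ in² × 0.00064516 = 18.0645 m²
Combined: 10.6 + 71.9069 + 18.0645 = 100.571 m²
In ft²: 100.571 / 0.092903 = 1082.54 ft²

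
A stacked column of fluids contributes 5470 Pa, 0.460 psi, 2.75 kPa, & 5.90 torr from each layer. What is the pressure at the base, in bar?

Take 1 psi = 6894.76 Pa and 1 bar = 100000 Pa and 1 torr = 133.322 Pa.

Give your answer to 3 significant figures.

5470 Pa (already Pa)
0.460 psi × 6894.76 → 3171.59 Pa
2.75 kPa × 1000 → 2750 Pa
5.90 torr × 133.322 → 786.6 Pa
Total: 5470 + 3171.59 + 2750 + 786.6 = 12178.2 Pa
In bar: 12178.2 / 100000 = 0.121782 bar

0.122 bar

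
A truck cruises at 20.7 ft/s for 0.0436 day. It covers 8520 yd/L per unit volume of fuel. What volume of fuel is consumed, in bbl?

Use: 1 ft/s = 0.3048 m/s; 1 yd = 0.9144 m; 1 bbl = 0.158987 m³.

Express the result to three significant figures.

0.0192 bbl

20.7 ft/s → 6.30936 m/s
0.0436 day → 3767.04 s
d = v × t = 6.30936 × 3767.04 = 23767.6 m
8520 yd/L → 7.79069×10⁶ m/m³
V = d / (distance per unit fuel) = 23767.6 / 7.79069×10⁶ = 0.00305077 m³
In bbl: 0.00305077 / 0.158987 = 0.0191888 bbl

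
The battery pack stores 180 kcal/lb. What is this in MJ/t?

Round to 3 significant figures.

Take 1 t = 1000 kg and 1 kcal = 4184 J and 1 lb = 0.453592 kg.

180 kcal/lb × 4184 J/kcal ÷ 0.453592 kg/lb = 1.66035×10⁶ J/kg
1.66035×10⁶ J/kg ÷ 1000000 J/MJ × 1000 kg/t = 1660.35 MJ/t

1660 MJ/t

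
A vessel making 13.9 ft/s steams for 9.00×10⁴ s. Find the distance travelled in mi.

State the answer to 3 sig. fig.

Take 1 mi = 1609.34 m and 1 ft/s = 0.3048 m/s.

13.9 ft/s × 0.3048 → 4.23672 m/s
d = v × t = 4.23672 m/s × 90000 s = 381305 m
381305 m ÷ (1609.34 m/mi) = 236.933 mi

237 mi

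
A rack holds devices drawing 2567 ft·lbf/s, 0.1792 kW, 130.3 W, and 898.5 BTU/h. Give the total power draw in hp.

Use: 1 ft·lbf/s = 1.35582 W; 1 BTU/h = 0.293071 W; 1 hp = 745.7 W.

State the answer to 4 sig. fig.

2567 ft·lbf/s × 1.35582 → 3480.39 W
0.1792 kW × 1000 → 179.2 W
130.3 W (already W)
898.5 BTU/h × 0.293071 → 263.324 W
Combined: 3480.39 + 179.2 + 130.3 + 263.324 = 4053.21 W
In hp: 4053.21 / 745.7 = 5.43544 hp

5.435 hp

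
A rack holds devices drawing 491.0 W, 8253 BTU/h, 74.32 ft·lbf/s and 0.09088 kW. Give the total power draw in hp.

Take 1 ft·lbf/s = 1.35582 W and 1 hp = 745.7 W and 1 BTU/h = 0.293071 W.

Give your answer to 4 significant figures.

491.0 W (already W)
8253 BTU/h × 0.293071 → 2418.71 W
74.32 ft·lbf/s × 1.35582 → 100.765 W
0.09088 kW × 1000 → 90.88 W
Sum: 491 + 2418.71 + 100.765 + 90.88 = 3101.36 W
In hp: 3101.36 / 745.7 = 4.15899 hp

4.159 hp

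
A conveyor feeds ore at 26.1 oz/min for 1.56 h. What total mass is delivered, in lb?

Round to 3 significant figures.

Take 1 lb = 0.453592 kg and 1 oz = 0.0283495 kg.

153 lb

26.1 oz/min → 0.012332 kg/s
1.56 h → 5616 s
m = ṁ × t = 0.012332 × 5616 = 69.2565 kg
In lb: 69.2565 / 0.453592 = 152.685 lb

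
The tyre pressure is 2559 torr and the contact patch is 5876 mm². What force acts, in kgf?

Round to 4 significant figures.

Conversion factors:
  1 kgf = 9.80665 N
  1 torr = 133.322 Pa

2559 torr × 133.322 = 341171 Pa
5876 mm² × 10⁻⁶ = 0.005876 m²
F = P × A = 341171 Pa × 0.005876 m² = 2004.72 N
2004.72 N ÷ (9.80665 N/kgf) = 204.425 kgf

204.4 kgf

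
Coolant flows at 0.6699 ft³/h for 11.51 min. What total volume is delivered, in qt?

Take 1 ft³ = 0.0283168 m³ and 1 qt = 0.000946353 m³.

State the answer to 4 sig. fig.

3.845 qt

0.6699 ft³/h → 5.26928×10⁻⁶ m³/s
11.51 min → 690.6 s
V = Q × t = 5.26928×10⁻⁶ × 690.6 = 0.00363896 m³
In qt: 0.00363896 / 0.000946353 = 3.84525 qt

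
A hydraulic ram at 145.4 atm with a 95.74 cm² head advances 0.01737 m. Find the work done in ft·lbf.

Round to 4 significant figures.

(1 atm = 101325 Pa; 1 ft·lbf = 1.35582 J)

1807 ft·lbf

145.4 atm → 1.47327×10⁷ Pa
95.74 cm² → 0.009574 m²
F = P × A = 1.47327×10⁷ × 0.009574 = 141051 N
W = F × d = 141051 × 0.01737 = 2450.06 J
In ft·lbf: 2450.06 / 1.35582 = 1807.07 ft·lbf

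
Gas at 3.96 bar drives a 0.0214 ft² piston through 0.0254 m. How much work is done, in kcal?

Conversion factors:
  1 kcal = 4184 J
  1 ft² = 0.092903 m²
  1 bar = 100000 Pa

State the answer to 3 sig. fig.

0.00478 kcal

3.96 bar → 396000 Pa
0.0214 ft² → 0.00198812 m²
F = P × A = 396000 × 0.00198812 = 787.296 N
W = F × d = 787.296 × 0.0254 = 19.9973 J
In kcal: 19.9973 / 4184 = 0.00477947 kcal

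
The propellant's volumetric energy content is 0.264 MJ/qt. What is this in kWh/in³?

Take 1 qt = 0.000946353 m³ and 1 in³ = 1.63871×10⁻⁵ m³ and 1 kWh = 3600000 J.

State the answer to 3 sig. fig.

0.264 MJ/qt × 1000000 J/MJ ÷ 0.000946353 m³/qt = 2.78966×10⁸ J/m³
2.78966×10⁸ J/m³ ÷ 3600000 J/kWh × 1.63871×10⁻⁵ m³/in³ = 0.00126985 kWh/in³

0.00127 kWh/in³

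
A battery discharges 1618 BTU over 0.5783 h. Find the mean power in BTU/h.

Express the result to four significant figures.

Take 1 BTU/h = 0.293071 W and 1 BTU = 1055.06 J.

1618 BTU × 1055.06 = 1.70709×10⁶ J
0.5783 h × 3600 = 2081.88 s
P = E / t = 1.70709×10⁶ J / 2081.88 s = 819.975 W
819.975 W ÷ (0.293071 W/BTU/h) = 2797.87 BTU/h

2798 BTU/h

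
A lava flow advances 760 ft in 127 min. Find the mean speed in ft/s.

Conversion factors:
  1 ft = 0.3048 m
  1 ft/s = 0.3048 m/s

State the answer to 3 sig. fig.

760 ft × 0.3048 → 231.648 m
127 min × 60 → 7620 s
v = d / t = 231.648 m / 7620 s = 0.0304 m/s
0.0304 m/s ÷ (0.3048 m/s/ft/s) = 0.0997375 ft/s

0.0997 ft/s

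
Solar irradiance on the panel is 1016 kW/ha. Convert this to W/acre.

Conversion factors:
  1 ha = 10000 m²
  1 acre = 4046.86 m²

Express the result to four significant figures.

1016 kW/ha × 1000 W/kW ÷ 10000 m²/ha = 101.6 W/m²
101.6 W/m² × 4046.86 m²/acre = 411161 W/acre

4.112×10⁵ W/acre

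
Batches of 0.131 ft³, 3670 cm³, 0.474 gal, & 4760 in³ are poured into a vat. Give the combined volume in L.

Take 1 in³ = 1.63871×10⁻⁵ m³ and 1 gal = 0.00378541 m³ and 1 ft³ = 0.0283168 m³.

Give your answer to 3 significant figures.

0.131 ft³ × 0.0283168 = 0.0037095 m³
3670 cm³ × 10⁻⁶ = 0.00367 m³
0.474 gal × 0.00378541 = 0.00179428 m³
4760 in³ × 1.63871×10⁻⁵ = 0.0780026 m³
Combined: 0.0037095 + 0.00367 + 0.00179428 + 0.0780026 = 0.0871764 m³
In L: 0.0871764 / 0.001 = 87.1764 L

87.2 L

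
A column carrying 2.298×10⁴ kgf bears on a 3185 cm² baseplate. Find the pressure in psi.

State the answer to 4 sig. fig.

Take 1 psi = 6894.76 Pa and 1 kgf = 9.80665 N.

2.298×10⁴ kgf × 9.80665 = 225357 N
3185 cm² × 0.0001 = 0.3185 m²
P = F / A = 225357 N / 0.3185 m² = 707557 Pa
707557 Pa ÷ (6894.76 Pa/psi) = 102.622 psi

102.6 psi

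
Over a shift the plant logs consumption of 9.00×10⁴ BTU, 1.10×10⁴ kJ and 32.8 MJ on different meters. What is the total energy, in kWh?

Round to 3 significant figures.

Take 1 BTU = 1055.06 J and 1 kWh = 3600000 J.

38.5 kWh

9.00×10⁴ BTU × 1055.06 = 9.49554×10⁷ J
1.10×10⁴ kJ × 1000 = 1.1×10⁷ J
32.8 MJ × 1000000 = 3.28×10⁷ J
Total: 9.49554×10⁷ + 1.1×10⁷ + 3.28×10⁷ = 1.38755×10⁸ J
In kWh: 1.38755×10⁸ / 3600000 = 38.5431 kWh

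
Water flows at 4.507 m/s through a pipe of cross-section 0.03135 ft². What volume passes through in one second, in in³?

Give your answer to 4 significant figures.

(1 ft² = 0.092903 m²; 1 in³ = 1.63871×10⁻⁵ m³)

801.0 in³

0.03135 ft² × 0.092903 = 0.00291251 m²
V = v × A × t = 4.507 m/s × 0.00291251 m² × 1 s = 0.0131267 m³
0.0131267 m³ ÷ (1.63871×10⁻⁵ m³/in³) = 801.039 in³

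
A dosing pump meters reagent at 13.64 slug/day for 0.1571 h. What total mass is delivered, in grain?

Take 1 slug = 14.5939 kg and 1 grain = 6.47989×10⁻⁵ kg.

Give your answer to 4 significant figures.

2.011×10⁴ grain

13.64 slug/day → 0.00230394 kg/s
0.1571 h → 565.56 s
m = ṁ × t = 0.00230394 × 565.56 = 1.30302 kg
In grain: 1.30302 / 6.47989×10⁻⁵ = 20108.7 grain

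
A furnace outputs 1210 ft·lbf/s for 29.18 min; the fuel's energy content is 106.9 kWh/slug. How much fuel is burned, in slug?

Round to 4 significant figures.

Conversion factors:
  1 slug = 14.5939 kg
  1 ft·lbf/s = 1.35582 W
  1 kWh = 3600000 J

1210 ft·lbf/s → 1640.54 W
29.18 min → 1750.8 s
E = P × t = 1640.54 × 1750.8 = 2.87226×10⁶ J
106.9 kWh/slug → 2.63699×10⁷ J/kg
m = E / e_s = 2.87226×10⁶ / 2.63699×10⁷ = 0.108922 kg
In slug: 0.108922 / 14.5939 = 0.00746353 slug

0.007464 slug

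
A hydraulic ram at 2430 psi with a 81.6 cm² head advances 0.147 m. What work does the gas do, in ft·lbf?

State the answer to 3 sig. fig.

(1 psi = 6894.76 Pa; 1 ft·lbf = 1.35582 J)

2430 psi → 1.67543×10⁷ Pa
81.6 cm² → 0.00816 m²
F = P × A = 1.67543×10⁷ × 0.00816 = 136715 N
W = F × d = 136715 × 0.147 = 20097.1 J
In ft·lbf: 20097.1 / 1.35582 = 14822.8 ft·lbf

1.48×10⁴ ft·lbf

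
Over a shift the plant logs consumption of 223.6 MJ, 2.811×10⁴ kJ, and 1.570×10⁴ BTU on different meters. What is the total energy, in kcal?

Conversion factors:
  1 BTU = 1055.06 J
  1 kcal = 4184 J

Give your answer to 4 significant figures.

223.6 MJ × 1000000 → 2.236×10⁸ J
2.811×10⁴ kJ × 1000 → 2.811×10⁷ J
1.570×10⁴ BTU × 1055.06 → 1.65644×10⁷ J
Combined: 2.236×10⁸ + 2.811×10⁷ + 1.65644×10⁷ = 2.68274×10⁸ J
In kcal: 2.68274×10⁸ / 4184 = 64119 kcal

6.412×10⁴ kcal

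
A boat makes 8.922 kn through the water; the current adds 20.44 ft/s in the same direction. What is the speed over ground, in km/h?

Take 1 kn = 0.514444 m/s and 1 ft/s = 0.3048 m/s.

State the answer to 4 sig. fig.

8.922 kn × 0.514444 = 4.58987 m/s
20.44 ft/s × 0.3048 = 6.23011 m/s
Combined: 4.58987 + 6.23011 = 10.82 m/s
In km/h: 10.82 / (1/3.6) = 38.952 km/h

38.95 km/h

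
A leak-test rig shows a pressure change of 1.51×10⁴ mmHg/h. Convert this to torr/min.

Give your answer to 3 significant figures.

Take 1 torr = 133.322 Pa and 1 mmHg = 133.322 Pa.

252 torr/min

1.51×10⁴ mmHg/h × 133.322 Pa/mmHg ÷ 3600 s/h = 559.212 Pa/s
559.212 Pa/s ÷ 133.322 Pa/torr × 60 s/min = 251.667 torr/min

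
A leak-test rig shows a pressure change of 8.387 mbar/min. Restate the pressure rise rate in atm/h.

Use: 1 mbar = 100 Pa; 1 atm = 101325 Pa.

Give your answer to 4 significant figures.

0.4966 atm/h

8.387 mbar/min × 100 Pa/mbar ÷ 60 s/min = 13.9783 Pa/s
13.9783 Pa/s ÷ 101325 Pa/atm × 3600 s/h = 0.496638 atm/h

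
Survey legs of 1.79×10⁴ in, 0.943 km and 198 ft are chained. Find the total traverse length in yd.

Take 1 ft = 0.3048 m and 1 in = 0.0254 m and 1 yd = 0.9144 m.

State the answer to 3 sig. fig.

1.79×10⁴ in × 0.0254 = 454.66 m
0.943 km × 1000 = 943 m
198 ft × 0.3048 = 60.3504 m
Combined: 454.66 + 943 + 60.3504 = 1458.01 m
In yd: 1458.01 / 0.9144 = 1594.5 yd

1590 yd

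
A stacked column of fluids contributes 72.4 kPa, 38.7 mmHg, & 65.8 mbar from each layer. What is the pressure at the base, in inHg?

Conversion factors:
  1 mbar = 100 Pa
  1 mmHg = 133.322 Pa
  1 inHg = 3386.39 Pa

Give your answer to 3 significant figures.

72.4 kPa × 1000 → 72400 Pa
38.7 mmHg × 133.322 → 5159.56 Pa
65.8 mbar × 100 → 6580 Pa
Sum: 72400 + 5159.56 + 6580 = 84139.6 Pa
In inHg: 84139.6 / 3386.39 = 24.8464 inHg

24.8 inHg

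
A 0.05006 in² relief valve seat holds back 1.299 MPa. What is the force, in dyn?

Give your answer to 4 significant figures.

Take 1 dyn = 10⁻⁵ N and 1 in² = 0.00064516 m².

4.195×10⁶ dyn

1.299 MPa × 1000000 = 1.299×10⁶ Pa
0.05006 in² × 0.00064516 = 3.22967×10⁻⁵ m²
F = P × A = 1.299×10⁶ Pa × 3.22967×10⁻⁵ m² = 41.9534 N
41.9534 N ÷ (10⁻⁵ N/dyn) = 4.19534×10⁶ dyn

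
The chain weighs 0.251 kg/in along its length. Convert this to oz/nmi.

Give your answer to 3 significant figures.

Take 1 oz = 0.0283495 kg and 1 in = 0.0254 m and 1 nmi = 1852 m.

0.251 kg/in ÷ 0.0254 m/in = 9.88189 kg/m
9.88189 kg/m ÷ 0.0283495 kg/oz × 1852 m/nmi = 645558 oz/nmi

6.46×10⁵ oz/nmi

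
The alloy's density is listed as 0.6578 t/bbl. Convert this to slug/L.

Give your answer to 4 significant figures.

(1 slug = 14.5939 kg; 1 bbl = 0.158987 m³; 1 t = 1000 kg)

0.2835 slug/L

0.6578 t/bbl × 1000 kg/t ÷ 0.158987 m³/bbl = 4137.45 kg/m³
4137.45 kg/m³ ÷ 14.5939 kg/slug × 0.001 m³/L = 0.283505 slug/L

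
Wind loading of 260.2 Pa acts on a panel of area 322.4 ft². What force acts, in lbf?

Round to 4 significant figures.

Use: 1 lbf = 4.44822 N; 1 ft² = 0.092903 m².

1752 lbf

322.4 ft² × 0.092903 → 29.9519 m²
F = P × A = 260.2 Pa × 29.9519 m² = 7793.48 N
7793.48 N ÷ (4.44822 N/lbf) = 1752.04 lbf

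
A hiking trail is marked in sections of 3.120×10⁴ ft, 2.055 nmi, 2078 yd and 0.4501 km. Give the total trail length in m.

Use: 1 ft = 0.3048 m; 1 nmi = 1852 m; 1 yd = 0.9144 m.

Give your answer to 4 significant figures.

3.120×10⁴ ft × 0.3048 = 9509.76 m
2.055 nmi × 1852 = 3805.86 m
2078 yd × 0.9144 = 1900.12 m
0.4501 km × 1000 = 450.1 m
Total: 9509.76 + 3805.86 + 1900.12 + 450.1 = 15665.8 m

1.567×10⁴ m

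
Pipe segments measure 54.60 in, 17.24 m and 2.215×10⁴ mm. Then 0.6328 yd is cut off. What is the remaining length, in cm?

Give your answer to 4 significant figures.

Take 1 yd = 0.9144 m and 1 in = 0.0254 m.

4020 cm

54.60 in × 0.0254 = 1.38684 m
17.24 m (already m)
2.215×10⁴ mm × 0.001 = 22.15 m
0.6328 yd × 0.9144 = 0.578632 m
Sum: 1.38684 + 17.24 + 22.15 − 0.578632 = 40.1982 m
In cm: 40.1982 / 0.01 = 4019.82 cm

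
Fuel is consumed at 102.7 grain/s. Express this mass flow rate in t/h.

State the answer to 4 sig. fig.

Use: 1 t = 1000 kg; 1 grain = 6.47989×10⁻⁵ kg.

102.7 grain/s × 6.47989×10⁻⁵ kg/grain = 0.00665485 kg/s
0.00665485 kg/s ÷ 1000 kg/t × 3600 s/h = 0.0239575 t/h

0.02396 t/h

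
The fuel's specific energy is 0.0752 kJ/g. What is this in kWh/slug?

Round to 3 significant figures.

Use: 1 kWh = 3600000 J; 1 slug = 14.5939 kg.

0.0752 kJ/g × 1000 J/kJ ÷ 0.001 kg/g = 75200 J/kg
75200 J/kg ÷ 3600000 J/kWh × 14.5939 kg/slug = 0.30485 kWh/slug

0.305 kWh/slug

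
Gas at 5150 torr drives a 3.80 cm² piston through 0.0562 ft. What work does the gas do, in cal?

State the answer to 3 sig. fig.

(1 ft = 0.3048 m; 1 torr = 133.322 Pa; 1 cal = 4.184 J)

5150 torr → 686608 Pa
3.80 cm² → 3.8×10⁻⁴ m²
F = P × A = 686608 × 3.8×10⁻⁴ = 260.911 N
0.0562 ft → 0.0171298 m
W = F × d = 260.911 × 0.0171298 = 4.46935 J
In cal: 4.46935 / 4.184 = 1.0682 cal

1.07 cal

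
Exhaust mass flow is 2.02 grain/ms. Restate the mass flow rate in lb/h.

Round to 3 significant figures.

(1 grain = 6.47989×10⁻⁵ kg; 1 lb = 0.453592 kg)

2.02 grain/ms × 6.47989×10⁻⁵ kg/grain ÷ 0.001 s/ms = 0.130894 kg/s
0.130894 kg/s ÷ 0.453592 kg/lb × 3600 s/h = 1038.86 lb/h

1040 lb/h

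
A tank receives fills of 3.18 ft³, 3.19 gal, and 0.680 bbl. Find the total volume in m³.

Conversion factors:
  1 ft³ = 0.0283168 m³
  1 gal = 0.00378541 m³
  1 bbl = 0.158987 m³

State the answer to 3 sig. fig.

3.18 ft³ × 0.0283168 → 0.0900474 m³
3.19 gal × 0.00378541 → 0.0120755 m³
0.680 bbl × 0.158987 → 0.108111 m³
Sum: 0.0900474 + 0.0120755 + 0.108111 = 0.210234 m³

0.210 m³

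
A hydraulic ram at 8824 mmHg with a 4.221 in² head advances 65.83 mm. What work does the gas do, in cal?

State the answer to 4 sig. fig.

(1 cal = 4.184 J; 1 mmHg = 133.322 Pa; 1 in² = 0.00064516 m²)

8824 mmHg → 1.17643×10⁶ Pa
4.221 in² → 0.00272322 m²
F = P × A = 1.17643×10⁶ × 0.00272322 = 3203.68 N
65.83 mm → 0.06583 m
W = F × d = 3203.68 × 0.06583 = 210.898 J
In cal: 210.898 / 4.184 = 50.4058 cal

50.41 cal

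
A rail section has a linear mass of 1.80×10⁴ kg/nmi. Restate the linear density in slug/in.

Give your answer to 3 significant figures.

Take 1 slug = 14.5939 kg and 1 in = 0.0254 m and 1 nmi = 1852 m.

0.0169 slug/in

1.80×10⁴ kg/nmi ÷ 1852 m/nmi = 9.71922 kg/m
9.71922 kg/m ÷ 14.5939 kg/slug × 0.0254 m/in = 0.0169158 slug/in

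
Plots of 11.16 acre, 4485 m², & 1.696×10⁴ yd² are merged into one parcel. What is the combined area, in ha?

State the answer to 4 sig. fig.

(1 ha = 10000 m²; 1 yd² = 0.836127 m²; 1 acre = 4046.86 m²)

11.16 acre × 4046.86 → 45163 m²
4485 m² (already m²)
1.696×10⁴ yd² × 0.836127 → 14180.7 m²
Sum: 45163 + 4485 + 14180.7 = 63828.7 m²
In ha: 63828.7 / 10000 = 6.38287 ha

6.383 ha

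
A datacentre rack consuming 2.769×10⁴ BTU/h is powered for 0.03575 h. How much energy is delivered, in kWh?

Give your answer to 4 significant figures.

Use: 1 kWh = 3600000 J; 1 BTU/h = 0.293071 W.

0.2901 kWh

2.769×10⁴ BTU/h × 0.293071 = 8115.14 W
0.03575 h × 3600 = 128.7 s
E = P × t = 8115.14 W × 128.7 s = 1.04442×10⁶ J
1.04442×10⁶ J ÷ (3600000 J/kWh) = 0.290117 kWh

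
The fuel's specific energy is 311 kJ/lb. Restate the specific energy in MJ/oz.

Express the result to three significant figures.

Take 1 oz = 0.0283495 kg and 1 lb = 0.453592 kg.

0.0194 MJ/oz

311 kJ/lb × 1000 J/kJ ÷ 0.453592 kg/lb = 685638 J/kg
685638 J/kg ÷ 1000000 J/MJ × 0.0283495 kg/oz = 0.0194375 MJ/oz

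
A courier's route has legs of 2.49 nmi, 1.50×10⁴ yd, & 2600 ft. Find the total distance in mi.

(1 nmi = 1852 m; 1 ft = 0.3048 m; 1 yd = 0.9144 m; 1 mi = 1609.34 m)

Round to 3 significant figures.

2.49 nmi × 1852 → 4611.48 m
1.50×10⁴ yd × 0.9144 → 13716 m
2600 ft × 0.3048 → 792.48 m
Total: 4611.48 + 13716 + 792.48 = 19120 m
In mi: 19120 / 1609.34 = 11.8806 mi

11.9 mi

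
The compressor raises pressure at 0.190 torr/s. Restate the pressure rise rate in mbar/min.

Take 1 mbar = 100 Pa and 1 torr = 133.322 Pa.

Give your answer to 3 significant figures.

0.190 torr/s × 133.322 Pa/torr = 25.3312 Pa/s
25.3312 Pa/s ÷ 100 Pa/mbar × 60 s/min = 15.1987 mbar/min

15.2 mbar/min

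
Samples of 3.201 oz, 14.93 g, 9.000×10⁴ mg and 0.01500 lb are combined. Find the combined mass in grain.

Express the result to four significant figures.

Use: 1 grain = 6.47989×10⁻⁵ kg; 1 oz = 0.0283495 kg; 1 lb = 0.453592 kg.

3.201 oz × 0.0283495 = 0.0907467 kg
14.93 g × 0.001 = 0.01493 kg
9.000×10⁴ mg × 10⁻⁶ = 0.09 kg
0.01500 lb × 0.453592 = 0.00680388 kg
Total: 0.0907467 + 0.01493 + 0.09 + 0.00680388 = 0.202481 kg
In grain: 0.202481 / 6.47989×10⁻⁵ = 3124.76 grain

3125 grain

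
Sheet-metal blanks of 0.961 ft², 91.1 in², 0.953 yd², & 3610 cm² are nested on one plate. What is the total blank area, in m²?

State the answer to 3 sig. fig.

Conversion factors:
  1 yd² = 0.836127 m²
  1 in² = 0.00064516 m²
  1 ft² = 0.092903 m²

1.31 m²

0.961 ft² × 0.092903 = 0.0892798 m²
91.1 in² × 0.00064516 = 0.0587741 m²
0.953 yd² × 0.836127 = 0.796829 m²
3610 cm² × 0.0001 = 0.361 m²
Combined: 0.0892798 + 0.0587741 + 0.796829 + 0.361 = 1.30588 m²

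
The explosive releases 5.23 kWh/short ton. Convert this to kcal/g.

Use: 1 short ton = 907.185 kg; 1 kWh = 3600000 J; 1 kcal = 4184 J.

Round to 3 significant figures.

0.00496 kcal/g

5.23 kWh/short ton × 3600000 J/kWh ÷ 907.185 kg/short ton = 20754.3 J/kg
20754.3 J/kg ÷ 4184 J/kcal × 0.001 kg/g = 0.0049604 kcal/g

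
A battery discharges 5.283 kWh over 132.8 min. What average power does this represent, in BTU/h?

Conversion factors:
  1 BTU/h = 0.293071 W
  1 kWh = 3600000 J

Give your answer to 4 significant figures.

8144 BTU/h

5.283 kWh × 3600000 = 1.90188×10⁷ J
132.8 min × 60 = 7968 s
P = E / t = 1.90188×10⁷ J / 7968 s = 2386.9 W
2386.9 W ÷ (0.293071 W/BTU/h) = 8144.44 BTU/h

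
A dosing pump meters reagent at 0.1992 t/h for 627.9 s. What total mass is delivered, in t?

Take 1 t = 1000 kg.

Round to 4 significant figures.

0.1992 t/h → 0.0553333 kg/s
m = ṁ × t = 0.0553333 × 627.9 = 34.7438 kg
In t: 34.7438 / 1000 = 0.0347438 t

0.03474 t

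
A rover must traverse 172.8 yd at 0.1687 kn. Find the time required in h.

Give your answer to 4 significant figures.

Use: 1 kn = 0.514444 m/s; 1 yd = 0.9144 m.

172.8 yd × 0.9144 = 158.008 m
0.1687 kn × 0.514444 = 0.0867867 m/s
t = d / v = 158.008 m / 0.0867867 m/s = 1820.65 s
1820.65 s ÷ (3600 s/h) = 0.505736 h

0.5057 h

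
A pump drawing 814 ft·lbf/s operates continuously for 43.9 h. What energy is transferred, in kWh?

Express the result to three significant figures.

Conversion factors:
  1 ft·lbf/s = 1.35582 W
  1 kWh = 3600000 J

48.4 kWh

814 ft·lbf/s × 1.35582 = 1103.64 W
43.9 h × 3600 = 158040 s
E = P × t = 1103.64 W × 158040 s = 1.74419×10⁸ J
1.74419×10⁸ J ÷ (3600000 J/kWh) = 48.4497 kWh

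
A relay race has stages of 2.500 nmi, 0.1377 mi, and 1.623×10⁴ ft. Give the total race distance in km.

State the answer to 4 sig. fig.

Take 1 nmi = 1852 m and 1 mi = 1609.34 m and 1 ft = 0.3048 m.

9.799 km

2.500 nmi × 1852 = 4630 m
0.1377 mi × 1609.34 = 221.606 m
1.623×10⁴ ft × 0.3048 = 4946.9 m
Sum: 4630 + 221.606 + 4946.9 = 9798.51 m
In km: 9798.51 / 1000 = 9.79851 km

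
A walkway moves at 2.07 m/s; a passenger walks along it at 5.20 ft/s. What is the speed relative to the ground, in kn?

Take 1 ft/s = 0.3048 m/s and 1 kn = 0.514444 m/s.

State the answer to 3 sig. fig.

7.10 kn

2.07 m/s (already m/s)
5.20 ft/s × 0.3048 = 1.58496 m/s
Sum: 2.07 + 1.58496 = 3.65496 m/s
In kn: 3.65496 / 0.514444 = 7.10468 kn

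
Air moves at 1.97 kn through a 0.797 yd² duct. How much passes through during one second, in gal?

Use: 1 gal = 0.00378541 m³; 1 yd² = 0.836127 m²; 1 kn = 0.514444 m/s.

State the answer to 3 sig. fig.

178 gal

1.97 kn × 0.514444 → 1.01345 m/s
0.797 yd² × 0.836127 → 0.666393 m²
V = v × A × t = 1.01345 m/s × 0.666393 m² × 1 s = 0.675356 m³
0.675356 m³ ÷ (0.00378541 m³/gal) = 178.41 gal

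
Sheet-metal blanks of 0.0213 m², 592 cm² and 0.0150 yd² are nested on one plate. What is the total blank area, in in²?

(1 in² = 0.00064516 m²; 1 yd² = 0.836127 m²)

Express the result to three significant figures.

0.0213 m² (already m²)
592 cm² × 0.0001 = 0.0592 m²
0.0150 yd² × 0.836127 = 0.0125419 m²
Combined: 0.0213 + 0.0592 + 0.0125419 = 0.0930419 m²
In in²: 0.0930419 / 0.00064516 = 144.215 in²

144 in²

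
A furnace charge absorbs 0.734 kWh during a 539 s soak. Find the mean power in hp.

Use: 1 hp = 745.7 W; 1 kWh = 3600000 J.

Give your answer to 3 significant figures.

0.734 kWh × 3600000 → 2.6424×10⁶ J
P = E / t = 2.6424×10⁶ J / 539 s = 4902.41 W
4902.41 W ÷ (745.7 W/hp) = 6.57424 hp

6.57 hp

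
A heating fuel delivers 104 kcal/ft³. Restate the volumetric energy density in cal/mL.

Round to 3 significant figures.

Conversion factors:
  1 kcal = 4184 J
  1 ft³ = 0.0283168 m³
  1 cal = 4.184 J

104 kcal/ft³ × 4184 J/kcal ÷ 0.0283168 m³/ft³ = 1.53667×10⁷ J/m³
1.53667×10⁷ J/m³ ÷ 4.184 J/cal × 10⁻⁶ m³/mL = 3.67273 cal/mL

3.67 cal/mL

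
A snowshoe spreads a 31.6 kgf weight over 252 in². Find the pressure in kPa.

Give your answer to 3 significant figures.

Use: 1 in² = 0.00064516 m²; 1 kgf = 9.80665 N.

31.6 kgf × 9.80665 → 309.89 N
252 in² × 0.00064516 → 0.16258 m²
P = F / A = 309.89 N / 0.16258 m² = 1906.08 Pa
1906.08 Pa ÷ (1000 Pa/kPa) = 1.90608 kPa

1.91 kPa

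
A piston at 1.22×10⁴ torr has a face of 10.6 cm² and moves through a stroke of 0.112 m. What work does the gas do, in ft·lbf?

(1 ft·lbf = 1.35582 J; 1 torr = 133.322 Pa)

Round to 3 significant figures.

142 ft·lbf

1.22×10⁴ torr → 1.62653×10⁶ Pa
10.6 cm² → 0.00106 m²
F = P × A = 1.62653×10⁶ × 0.00106 = 1724.12 N
W = F × d = 1724.12 × 0.112 = 193.101 J
In ft·lbf: 193.101 / 1.35582 = 142.424 ft·lbf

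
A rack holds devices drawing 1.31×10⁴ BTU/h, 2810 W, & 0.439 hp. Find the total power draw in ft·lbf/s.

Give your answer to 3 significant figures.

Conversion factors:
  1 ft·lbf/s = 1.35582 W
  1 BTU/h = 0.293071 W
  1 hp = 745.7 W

1.31×10⁴ BTU/h × 0.293071 → 3839.23 W
2810 W (already W)
0.439 hp × 745.7 → 327.362 W
Sum: 3839.23 + 2810 + 327.362 = 6976.59 W
In ft·lbf/s: 6976.59 / 1.35582 = 5145.66 ft·lbf/s

5150 ft·lbf/s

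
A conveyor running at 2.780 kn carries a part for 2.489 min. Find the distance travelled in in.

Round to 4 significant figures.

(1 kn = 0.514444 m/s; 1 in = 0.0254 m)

2.780 kn × 0.514444 = 1.43015 m/s
2.489 min × 60 = 149.34 s
d = v × t = 1.43015 m/s × 149.34 s = 213.579 m
213.579 m ÷ (0.0254 m/in) = 8408.62 in

8409 in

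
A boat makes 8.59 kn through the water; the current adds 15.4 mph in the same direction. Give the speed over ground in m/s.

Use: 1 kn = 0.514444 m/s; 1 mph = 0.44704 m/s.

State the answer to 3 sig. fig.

11.3 m/s

8.59 kn × 0.514444 → 4.41907 m/s
15.4 mph × 0.44704 → 6.88442 m/s
Total: 4.41907 + 6.88442 = 11.3035 m/s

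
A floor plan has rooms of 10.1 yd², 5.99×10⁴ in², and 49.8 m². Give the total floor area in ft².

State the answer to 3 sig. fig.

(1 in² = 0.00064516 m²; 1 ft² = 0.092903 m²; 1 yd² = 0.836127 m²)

1040 ft²

10.1 yd² × 0.836127 = 8.44488 m²
5.99×10⁴ in² × 0.00064516 = 38.6451 m²
49.8 m² (already m²)
Combined: 8.44488 + 38.6451 + 49.8 = 96.89 m²
In ft²: 96.89 / 0.092903 = 1042.92 ft²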